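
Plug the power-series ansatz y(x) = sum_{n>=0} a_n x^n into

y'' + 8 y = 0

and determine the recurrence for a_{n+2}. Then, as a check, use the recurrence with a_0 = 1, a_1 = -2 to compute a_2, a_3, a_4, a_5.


Substitute y = sum_n a_n x^n into y'' + (const) y = 0.
y''(x) = sum_{n>=0} (n+2)(n+1) a_{n+2} x^n.
The ODE becomes sum_n [(n+2)(n+1) a_{n+2} + 8 a_n] x^n = 0.
Setting each coefficient to zero gives the recurrence:
  (n+2)(n+1) a_{n+2} + 8 a_n = 0,
  a_{n+2} = -8 / ((n+1)(n+2)) a_n.

Check with a_0 = 1, a_1 = -2 (apply the recurrence for n = 0, 1, 2, 3): a_0 = 1, a_1 = -2, a_2 = -4, a_3 = 8/3, a_4 = 8/3, a_5 = -16/15.

a_{n+2} = -8/((n+1)(n+2)) * a_n; check: a_0 = 1, a_1 = -2, a_2 = -4, a_3 = 8/3, a_4 = 8/3, a_5 = -16/15


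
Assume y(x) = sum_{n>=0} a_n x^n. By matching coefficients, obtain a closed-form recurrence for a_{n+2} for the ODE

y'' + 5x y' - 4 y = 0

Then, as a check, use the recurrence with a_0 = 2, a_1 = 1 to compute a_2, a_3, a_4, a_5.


Substitute y = sum_n a_n x^n.
y''(x) has coefficient (n+2)(n+1) a_{n+2} at x^n;
5 x y'(x) has coefficient 5 n a_n at x^n (shift);
-4 y(x) has coefficient -4 a_n at x^n.
Matching x^n: (n+2)(n+1) a_{n+2} + (5n - 4) a_n = 0.
Thus a_{n+2} = (-5n + 4) / ((n+1)(n+2)) * a_n.

Check with a_0 = 2, a_1 = 1 (apply the recurrence for n = 0, 1, 2, 3): a_0 = 2, a_1 = 1, a_2 = 4, a_3 = -1/6, a_4 = -2, a_5 = 11/120.

a_(n+2) = (-5n + 4) / ((n+1)(n+2)) * a_n; check: a_0 = 2, a_1 = 1, a_2 = 4, a_3 = -1/6, a_4 = -2, a_5 = 11/120


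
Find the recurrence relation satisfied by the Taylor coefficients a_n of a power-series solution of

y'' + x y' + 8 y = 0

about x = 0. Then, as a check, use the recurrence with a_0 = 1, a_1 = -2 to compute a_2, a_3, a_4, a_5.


Substitute y = sum_n a_n x^n.
y''(x) has coefficient (n+2)(n+1) a_{n+2} at x^n;
x y'(x) has coefficient n a_n at x^n (shift);
8 y(x) has coefficient 8 a_n at x^n.
Matching x^n: (n+2)(n+1) a_{n+2} + (n + 8) a_n = 0.
Thus a_{n+2} = (-n - 8) / ((n+1)(n+2)) * a_n.

Check with a_0 = 1, a_1 = -2 (apply the recurrence for n = 0, 1, 2, 3): a_0 = 1, a_1 = -2, a_2 = -4, a_3 = 3, a_4 = 10/3, a_5 = -33/20.

a_(n+2) = (-n - 8) / ((n+1)(n+2)) * a_n; check: a_0 = 1, a_1 = -2, a_2 = -4, a_3 = 3, a_4 = 10/3, a_5 = -33/20


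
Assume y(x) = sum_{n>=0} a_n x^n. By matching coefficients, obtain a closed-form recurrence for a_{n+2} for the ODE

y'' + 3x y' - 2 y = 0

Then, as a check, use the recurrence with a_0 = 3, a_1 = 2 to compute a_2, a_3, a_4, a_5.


Substitute y = sum_n a_n x^n.
y''(x) has coefficient (n+2)(n+1) a_{n+2} at x^n;
3 x y'(x) has coefficient 3 n a_n at x^n (shift);
-2 y(x) has coefficient -2 a_n at x^n.
Matching x^n: (n+2)(n+1) a_{n+2} + (3n - 2) a_n = 0.
Thus a_{n+2} = (-3n + 2) / ((n+1)(n+2)) * a_n.

Check with a_0 = 3, a_1 = 2 (apply the recurrence for n = 0, 1, 2, 3): a_0 = 3, a_1 = 2, a_2 = 3, a_3 = -1/3, a_4 = -1, a_5 = 7/60.

a_(n+2) = (-3n + 2) / ((n+1)(n+2)) * a_n; check: a_0 = 3, a_1 = 2, a_2 = 3, a_3 = -1/3, a_4 = -1, a_5 = 7/60


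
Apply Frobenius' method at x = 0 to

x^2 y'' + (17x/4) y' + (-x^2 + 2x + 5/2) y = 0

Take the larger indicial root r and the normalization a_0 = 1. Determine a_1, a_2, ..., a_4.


Write in Frobenius form y'' + (p(x)/x) y' + (q(x)/x^2) y = 0:
  p(x) = 17/4,  q(x) = -x^2 + 2x + 5/2.
Indicial equation: r(r-1) + (17/4) r + (5/2) = 0 -> roots r_1 = -5/4, r_2 = -2.
Take r = r_1 = -5/4. Let y(x) = x^r sum_{n>=0} a_n x^n with a_0 = 1.
Substitute y = x^r sum a_n x^n and match x^{r+n}. The recurrence is
  D(n) a_n + 2 a_{n-1} - 1 a_{n-2} = 0,  where D(n) = (r+n)(r+n-1) + (17/4)(r+n) + (5/2).
  a_n = [-2 a_{n-1} + 1 a_{n-2}] / D(n).
Since the indicial polynomial factors as (r - r_1)(r - r_2), D(n) = (r_1 + n - r_1)(r_1 + n - r_2) = n(n + 3/4).
Evaluating step by step (a_0 = 1):
  n = 1: D(1) = 1(1 + 3/4) = 7/4; numerator = -2(1) = -2; a_1 = (-2)/(7/4) = -8/7
  n = 2: D(2) = 2(2 + 3/4) = 11/2; numerator = -2(-8/7) + 1(1) = 23/7; a_2 = (23/7)/(11/2) = 46/77
  n = 3: D(3) = 3(3 + 3/4) = 45/4; numerator = -2(46/77) + 1(-8/7) = -180/77; a_3 = (-180/77)/(45/4) = -16/77
  n = 4: D(4) = 4(4 + 3/4) = 19; numerator = -2(-16/77) + 1(46/77) = 78/77; a_4 = (78/77)/(19) = 78/1463

r = -5/4; a_0 = 1; a_1 = -8/7; a_2 = 46/77; a_3 = -16/77; a_4 = 78/1463


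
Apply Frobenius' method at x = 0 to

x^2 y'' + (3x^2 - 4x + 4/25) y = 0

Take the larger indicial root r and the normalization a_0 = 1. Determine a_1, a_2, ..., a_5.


Write in Frobenius form y'' + (p(x)/x) y' + (q(x)/x^2) y = 0:
  p(x) = 0,  q(x) = 3x^2 - 4x + 4/25.
Indicial equation: r(r-1) + (0) r + (4/25) = 0 -> roots r_1 = 4/5, r_2 = 1/5.
Take r = r_1 = 4/5. Let y(x) = x^r sum_{n>=0} a_n x^n with a_0 = 1.
Substitute y = x^r sum a_n x^n and match x^{r+n}. The recurrence is
  D(n) a_n - 4 a_{n-1} + 3 a_{n-2} = 0,  where D(n) = (r+n)(r+n-1) + (0)(r+n) + (4/25).
  a_n = [4 a_{n-1} - 3 a_{n-2}] / D(n).
Since the indicial polynomial factors as (r - r_1)(r - r_2), D(n) = (r_1 + n - r_1)(r_1 + n - r_2) = n(n + 3/5).
Evaluating step by step (a_0 = 1):
  n = 1: D(1) = 1(1 + 3/5) = 8/5; numerator = 4(1) = 4; a_1 = (4)/(8/5) = 5/2
  n = 2: D(2) = 2(2 + 3/5) = 26/5; numerator = 4(5/2) - 3(1) = 7; a_2 = (7)/(26/5) = 35/26
  n = 3: D(3) = 3(3 + 3/5) = 54/5; numerator = 4(35/26) - 3(5/2) = -55/26; a_3 = (-55/26)/(54/5) = -275/1404
  n = 4: D(4) = 4(4 + 3/5) = 92/5; numerator = 4(-275/1404) - 3(35/26) = -3385/702; a_4 = (-3385/702)/(92/5) = -16925/64584
  n = 5: D(5) = 5(5 + 3/5) = 28; numerator = 4(-16925/64584) - 3(-275/1404) = -14875/32292; a_5 = (-14875/32292)/(28) = -2125/129168

r = 4/5; a_0 = 1; a_1 = 5/2; a_2 = 35/26; a_3 = -275/1404; a_4 = -16925/64584; a_5 = -2125/129168


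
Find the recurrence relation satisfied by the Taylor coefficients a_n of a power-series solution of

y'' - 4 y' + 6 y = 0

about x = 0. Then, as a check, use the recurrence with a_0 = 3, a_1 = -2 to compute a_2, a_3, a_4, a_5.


Substitute y = sum_n a_n x^n.
y''(x) has coefficient (n+2)(n+1) a_{n+2} at x^n;
-4 y'(x) has coefficient -4 (n+1) a_{n+1} at x^n;
6 y(x) has coefficient 6 a_n at x^n.
Matching x^n: (n+2)(n+1) a_{n+2} - 4 (n+1) a_{n+1} + 6 a_n = 0.
Thus a_{n+2} = [4 (n+1) a_{n+1} - 6 a_n] / ((n+1)(n+2)).

Check with a_0 = 3, a_1 = -2 (apply the recurrence for n = 0, 1, 2, 3): a_0 = 3, a_1 = -2, a_2 = -13, a_3 = -46/3, a_4 = -53/6, a_5 = -37/15.

a_(n+2) = [4 (n+1) a_(n+1) - 6 a_n] / ((n+1)(n+2)); check: a_0 = 3, a_1 = -2, a_2 = -13, a_3 = -46/3, a_4 = -53/6, a_5 = -37/15


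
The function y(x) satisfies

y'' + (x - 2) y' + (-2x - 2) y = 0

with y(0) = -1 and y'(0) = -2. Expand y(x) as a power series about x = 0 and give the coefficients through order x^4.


Ansatz: y(x) = sum_{n>=0} a_n x^n, so y'(x) = sum_{n>=1} n a_n x^(n-1) and y''(x) = sum_{n>=2} n(n-1) a_n x^(n-2).
Substitute into P(x) y'' + Q(x) y' + R(x) y = 0 with P(x) = 1, Q(x) = x - 2, R(x) = -2x - 2, and match powers of x.
Initial conditions: a_0 = -1, a_1 = -2.
Setting the coefficient of each power of x to zero and solving order by order (substituting the coefficients already found):
  x^0: 2 a_2 - 2 a_1 - 2 a_0 = 0  ->  2 a_2 = 2 a_1 + 2 a_0 = -6  ->  a_2 = -3
  x^1: 6 a_3 - 4 a_2 - a_1 - 2 a_0 = 0  ->  6 a_3 = 4 a_2 + a_1 + 2 a_0 = -16  ->  a_3 = -8/3
  x^2: 12 a_4 - 6 a_3 - 2 a_1 = 0  ->  12 a_4 = 6 a_3 + 2 a_1 = -20  ->  a_4 = -5/3
Truncated series: y(x) = -1 - 2 x - 3 x^2 - (8/3) x^3 - (5/3) x^4 + O(x^5).

a_0 = -1; a_1 = -2; a_2 = -3; a_3 = -8/3; a_4 = -5/3


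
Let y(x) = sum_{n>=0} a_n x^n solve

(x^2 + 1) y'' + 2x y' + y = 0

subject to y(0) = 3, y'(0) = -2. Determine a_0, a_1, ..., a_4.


Ansatz: y(x) = sum_{n>=0} a_n x^n, so y'(x) = sum_{n>=1} n a_n x^(n-1) and y''(x) = sum_{n>=2} n(n-1) a_n x^(n-2).
Substitute into P(x) y'' + Q(x) y' + R(x) y = 0 with P(x) = x^2 + 1, Q(x) = 2x, R(x) = 1, and match powers of x.
Initial conditions: a_0 = 3, a_1 = -2.
Setting the coefficient of each power of x to zero and solving order by order (substituting the coefficients already found):
  x^0: 2 a_2 + a_0 = 0  ->  2 a_2 = -a_0 = -3  ->  a_2 = -3/2
  x^1: 6 a_3 + 3 a_1 = 0  ->  6 a_3 = -3 a_1 = 6  ->  a_3 = 1
  x^2: 12 a_4 + 7 a_2 = 0  ->  12 a_4 = -7 a_2 = 21/2  ->  a_4 = 7/8
Truncated series: y(x) = 3 - 2 x - (3/2) x^2 + x^3 + (7/8) x^4 + O(x^5).

a_0 = 3; a_1 = -2; a_2 = -3/2; a_3 = 1; a_4 = 7/8


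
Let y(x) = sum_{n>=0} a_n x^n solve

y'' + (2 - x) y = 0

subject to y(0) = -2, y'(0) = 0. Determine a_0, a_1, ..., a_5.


Ansatz: y(x) = sum_{n>=0} a_n x^n, so y'(x) = sum_{n>=1} n a_n x^(n-1) and y''(x) = sum_{n>=2} n(n-1) a_n x^(n-2).
Substitute into P(x) y'' + Q(x) y' + R(x) y = 0 with P(x) = 1, Q(x) = 0, R(x) = 2 - x, and match powers of x.
Initial conditions: a_0 = -2, a_1 = 0.
Setting the coefficient of each power of x to zero and solving order by order (substituting the coefficients already found):
  x^0: 2 a_2 + 2 a_0 = 0  ->  2 a_2 = -2 a_0 = 4  ->  a_2 = 2
  x^1: 6 a_3 + 2 a_1 - a_0 = 0  ->  6 a_3 = -2 a_1 + a_0 = -2  ->  a_3 = -1/3
  x^2: 12 a_4 + 2 a_2 - a_1 = 0  ->  12 a_4 = -2 a_2 + a_1 = -4  ->  a_4 = -1/3
  x^3: 20 a_5 + 2 a_3 - a_2 = 0  ->  20 a_5 = -2 a_3 + a_2 = 8/3  ->  a_5 = 2/15
Truncated series: y(x) = -2 + 2 x^2 - (1/3) x^3 - (1/3) x^4 + (2/15) x^5 + O(x^6).

a_0 = -2; a_1 = 0; a_2 = 2; a_3 = -1/3; a_4 = -1/3; a_5 = 2/15


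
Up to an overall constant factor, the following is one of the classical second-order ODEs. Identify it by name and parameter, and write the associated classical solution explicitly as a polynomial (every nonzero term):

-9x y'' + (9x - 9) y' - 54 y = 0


All three coefficients share the factor -9; dividing through by -9 gives  x y'' + (1 - x) y' + 6 y = 0.
This matches the Laguerre equation x y'' + (1 - x) y' + n y = 0 with n = 6; the polynomial solution is L_6(x).
With y = sum_k a_k x^k, matching x^k gives (k+1)k a_{k+1} + (k+1) a_{k+1} - k a_k + n a_k = 0, i.e. (k+1)^2 a_{k+1} = (k - n) a_k = (k - 6) a_k. The right side vanishes at k = 6, so the series terminates at degree 6.
Standard normalization L_n(0) = 1 gives a_0 = 1. Work upward with a_{k+1} = (k - 6) a_k / (k+1)^2:
  a_1 = (0 - 6)(1) / 1^2 = -6/1 = -6
  a_2 = (1 - 6)(-6) / 2^2 = 30/4 = 15/2
  a_3 = (2 - 6)(15/2) / 3^2 = -30/9 = -10/3
  a_4 = (3 - 6)(-10/3) / 4^2 = 10/16 = 5/8
  a_5 = (4 - 6)(5/8) / 5^2 = (-5/4)/25 = -1/20
  a_6 = (5 - 6)(-1/20) / 6^2 = (1/20)/36 = 1/720
Hence L_6(x) = x^6/720 - x^5/20 + 5 x^4/8 - 10 x^3/3 + 15 x^2/2 - 6 x + 1.

L_6(x); series = x^6/720 - x^5/20 + 5 x^4/8 - 10 x^3/3 + 15 x^2/2 - 6 x + 1


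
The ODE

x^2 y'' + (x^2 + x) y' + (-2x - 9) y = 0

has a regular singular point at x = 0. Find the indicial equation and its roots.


Divide by x^2 to reach normal form y'' + P_1(x) y' + P_2(x) y = 0 with P_1(x) = 1 + 1/x and P_2(x) = -2/x - 9/x^2.
x = 0 is a singular point because the y'-coefficient 1 + 1/x has a pole at x = 0 and the y-coefficient -2/x - 9/x^2 has a pole at x = 0.
It is a regular singular point because x P_1(x) = p(x) = x + 1 and x^2 P_2(x) = q(x) = -2x - 9 are polynomials, hence analytic at x = 0.
p(0) = 1,  q(0) = -9.
Indicial equation: r(r-1) + p(0) r + q(0) = 0, i.e. r^2 + (p(0) - 1) r + q(0) = 0, i.e. r^2 - 9 = 0.
Discriminant: (0)^2 - 4(-9) = 36, so r = (0 ± 6)/2.
Solving: r_1 = 3, r_2 = -3.

indicial: r^2 - 9 = 0; roots r_1 = 3, r_2 = -3


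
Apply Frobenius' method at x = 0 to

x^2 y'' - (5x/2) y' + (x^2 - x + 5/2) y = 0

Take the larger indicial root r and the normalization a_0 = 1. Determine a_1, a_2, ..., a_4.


Write in Frobenius form y'' + (p(x)/x) y' + (q(x)/x^2) y = 0:
  p(x) = -5/2,  q(x) = x^2 - x + 5/2.
Indicial equation: r(r-1) + (-5/2) r + (5/2) = 0 -> roots r_1 = 5/2, r_2 = 1.
Take r = r_1 = 5/2. Let y(x) = x^r sum_{n>=0} a_n x^n with a_0 = 1.
Substitute y = x^r sum a_n x^n and match x^{r+n}. The recurrence is
  D(n) a_n - 1 a_{n-1} + 1 a_{n-2} = 0,  where D(n) = (r+n)(r+n-1) + (-5/2)(r+n) + (5/2).
  a_n = [1 a_{n-1} - 1 a_{n-2}] / D(n).
Since the indicial polynomial factors as (r - r_1)(r - r_2), D(n) = (r_1 + n - r_1)(r_1 + n - r_2) = n(n + 3/2).
Evaluating step by step (a_0 = 1):
  n = 1: D(1) = 1(1 + 3/2) = 5/2; numerator = 1(1) = 1; a_1 = (1)/(5/2) = 2/5
  n = 2: D(2) = 2(2 + 3/2) = 7; numerator = 1(2/5) - 1(1) = -3/5; a_2 = (-3/5)/(7) = -3/35
  n = 3: D(3) = 3(3 + 3/2) = 27/2; numerator = 1(-3/35) - 1(2/5) = -17/35; a_3 = (-17/35)/(27/2) = -34/945
  n = 4: D(4) = 4(4 + 3/2) = 22; numerator = 1(-34/945) - 1(-3/35) = 47/945; a_4 = (47/945)/(22) = 47/20790

r = 5/2; a_0 = 1; a_1 = 2/5; a_2 = -3/35; a_3 = -34/945; a_4 = 47/20790


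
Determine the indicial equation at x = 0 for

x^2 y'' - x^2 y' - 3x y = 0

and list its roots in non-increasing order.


Divide by x^2 to reach normal form y'' + P_1(x) y' + P_2(x) y = 0 with P_1(x) = -1 and P_2(x) = -3/x.
x = 0 is a singular point because the y-coefficient -3/x has a pole at x = 0.
It is a regular singular point because x P_1(x) = p(x) = -x and x^2 P_2(x) = q(x) = -3x are polynomials, hence analytic at x = 0.
p(0) = 0,  q(0) = 0.
Indicial equation: r(r-1) + p(0) r + q(0) = 0, i.e. r^2 + (p(0) - 1) r + q(0) = 0, i.e. r^2 - 1 r = 0.
Discriminant: (-1)^2 - 4(0) = 1, so r = (1 ± 1)/2.
Solving: r_1 = 1, r_2 = 0.

indicial: r^2 - 1 r = 0; roots r_1 = 1, r_2 = 0


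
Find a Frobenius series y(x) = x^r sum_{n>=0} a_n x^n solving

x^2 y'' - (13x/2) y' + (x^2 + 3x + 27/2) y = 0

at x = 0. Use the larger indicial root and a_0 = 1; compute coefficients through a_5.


Write in Frobenius form y'' + (p(x)/x) y' + (q(x)/x^2) y = 0:
  p(x) = -13/2,  q(x) = x^2 + 3x + 27/2.
Indicial equation: r(r-1) + (-13/2) r + (27/2) = 0 -> roots r_1 = 9/2, r_2 = 3.
Take r = r_1 = 9/2. Let y(x) = x^r sum_{n>=0} a_n x^n with a_0 = 1.
Substitute y = x^r sum a_n x^n and match x^{r+n}. The recurrence is
  D(n) a_n + 3 a_{n-1} + 1 a_{n-2} = 0,  where D(n) = (r+n)(r+n-1) + (-13/2)(r+n) + (27/2).
  a_n = [-3 a_{n-1} - 1 a_{n-2}] / D(n).
Since the indicial polynomial factors as (r - r_1)(r - r_2), D(n) = (r_1 + n - r_1)(r_1 + n - r_2) = n(n + 3/2).
Evaluating step by step (a_0 = 1):
  n = 1: D(1) = 1(1 + 3/2) = 5/2; numerator = -3(1) = -3; a_1 = (-3)/(5/2) = -6/5
  n = 2: D(2) = 2(2 + 3/2) = 7; numerator = -3(-6/5) - 1(1) = 13/5; a_2 = (13/5)/(7) = 13/35
  n = 3: D(3) = 3(3 + 3/2) = 27/2; numerator = -3(13/35) - 1(-6/5) = 3/35; a_3 = (3/35)/(27/2) = 2/315
  n = 4: D(4) = 4(4 + 3/2) = 22; numerator = -3(2/315) - 1(13/35) = -41/105; a_4 = (-41/105)/(22) = -41/2310
  n = 5: D(5) = 5(5 + 3/2) = 65/2; numerator = -3(-41/2310) - 1(2/315) = 65/1386; a_5 = (65/1386)/(65/2) = 1/693

r = 9/2; a_0 = 1; a_1 = -6/5; a_2 = 13/35; a_3 = 2/315; a_4 = -41/2310; a_5 = 1/693


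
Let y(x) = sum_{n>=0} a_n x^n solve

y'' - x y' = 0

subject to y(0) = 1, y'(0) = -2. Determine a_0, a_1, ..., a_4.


Ansatz: y(x) = sum_{n>=0} a_n x^n, so y'(x) = sum_{n>=1} n a_n x^(n-1) and y''(x) = sum_{n>=2} n(n-1) a_n x^(n-2).
Substitute into P(x) y'' + Q(x) y' + R(x) y = 0 with P(x) = 1, Q(x) = -x, R(x) = 0, and match powers of x.
Initial conditions: a_0 = 1, a_1 = -2.
Setting the coefficient of each power of x to zero and solving order by order (substituting the coefficients already found):
  x^0: 2 a_2 = 0  ->  a_2 = 0
  x^1: 6 a_3 - a_1 = 0  ->  6 a_3 = a_1 = -2  ->  a_3 = -1/3
  x^2: 12 a_4 - 2 a_2 = 0  ->  12 a_4 = 2 a_2 = 0  ->  a_4 = 0
Truncated series: y(x) = 1 - 2 x - (1/3) x^3 + O(x^5).

a_0 = 1; a_1 = -2; a_2 = 0; a_3 = -1/3; a_4 = 0


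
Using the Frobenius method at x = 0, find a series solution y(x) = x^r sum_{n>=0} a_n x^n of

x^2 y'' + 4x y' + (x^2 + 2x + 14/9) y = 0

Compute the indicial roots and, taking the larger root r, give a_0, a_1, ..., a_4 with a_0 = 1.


Write in Frobenius form y'' + (p(x)/x) y' + (q(x)/x^2) y = 0:
  p(x) = 4,  q(x) = x^2 + 2x + 14/9.
Indicial equation: r(r-1) + (4) r + (14/9) = 0 -> roots r_1 = -2/3, r_2 = -7/3.
Take r = r_1 = -2/3. Let y(x) = x^r sum_{n>=0} a_n x^n with a_0 = 1.
Substitute y = x^r sum a_n x^n and match x^{r+n}. The recurrence is
  D(n) a_n + 2 a_{n-1} + 1 a_{n-2} = 0,  where D(n) = (r+n)(r+n-1) + (4)(r+n) + (14/9).
  a_n = [-2 a_{n-1} - 1 a_{n-2}] / D(n).
Since the indicial polynomial factors as (r - r_1)(r - r_2), D(n) = (r_1 + n - r_1)(r_1 + n - r_2) = n(n + 5/3).
Evaluating step by step (a_0 = 1):
  n = 1: D(1) = 1(1 + 5/3) = 8/3; numerator = -2(1) = -2; a_1 = (-2)/(8/3) = -3/4
  n = 2: D(2) = 2(2 + 5/3) = 22/3; numerator = -2(-3/4) - 1(1) = 1/2; a_2 = (1/2)/(22/3) = 3/44
  n = 3: D(3) = 3(3 + 5/3) = 14; numerator = -2(3/44) - 1(-3/4) = 27/44; a_3 = (27/44)/(14) = 27/616
  n = 4: D(4) = 4(4 + 5/3) = 68/3; numerator = -2(27/616) - 1(3/44) = -12/77; a_4 = (-12/77)/(68/3) = -9/1309

r = -2/3; a_0 = 1; a_1 = -3/4; a_2 = 3/44; a_3 = 27/616; a_4 = -9/1309


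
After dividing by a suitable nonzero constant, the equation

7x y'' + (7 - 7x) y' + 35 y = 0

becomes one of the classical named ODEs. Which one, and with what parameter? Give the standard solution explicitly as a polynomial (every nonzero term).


All three coefficients share the factor 7; dividing through by 7 gives  x y'' + (1 - x) y' + 5 y = 0.
This matches the Laguerre equation x y'' + (1 - x) y' + n y = 0 with n = 5; the polynomial solution is L_5(x).
With y = sum_k a_k x^k, matching x^k gives (k+1)k a_{k+1} + (k+1) a_{k+1} - k a_k + n a_k = 0, i.e. (k+1)^2 a_{k+1} = (k - n) a_k = (k - 5) a_k. The right side vanishes at k = 5, so the series terminates at degree 5.
Standard normalization L_n(0) = 1 gives a_0 = 1. Work upward with a_{k+1} = (k - 5) a_k / (k+1)^2:
  a_1 = (0 - 5)(1) / 1^2 = -5/1 = -5
  a_2 = (1 - 5)(-5) / 2^2 = 20/4 = 5
  a_3 = (2 - 5)(5) / 3^2 = -15/9 = -5/3
  a_4 = (3 - 5)(-5/3) / 4^2 = (10/3)/16 = 5/24
  a_5 = (4 - 5)(5/24) / 5^2 = (-5/24)/25 = -1/120
Hence L_5(x) = -x^5/120 + 5 x^4/24 - 5 x^3/3 + 5 x^2 - 5 x + 1.

L_5(x); series = -x^5/120 + 5 x^4/24 - 5 x^3/3 + 5 x^2 - 5 x + 1


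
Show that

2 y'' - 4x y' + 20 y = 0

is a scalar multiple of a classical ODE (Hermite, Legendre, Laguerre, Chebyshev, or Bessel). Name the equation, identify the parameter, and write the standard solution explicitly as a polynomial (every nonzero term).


All three coefficients share the factor 2; dividing through by 2 gives  y'' - 2x y' + 10 y = 0.
This matches the Hermite equation y'' - 2x y' + 2n y = 0 with 2n = 10, so n = 5; the polynomial solution is H_5(x).
With y = sum_k a_k x^k, matching x^k gives (k+2)(k+1) a_{k+2} = 2(k - n) a_k = 2(k - 5) a_k. The right side vanishes at k = 5, so the series with the parity of 5 terminates at degree 5.
Standard normalization: leading coefficient of H_n is 2^n, so a_5 = 2^5 = 32. Work downward with a_k = (k+1)(k+2) a_{k+2} / (2(k - n)):
  a_3 = (4)(5)(32) / (2(3 - 5)) = 640/(-4) = -160
  a_1 = (2)(3)(-160) / (2(1 - 5)) = -960/(-8) = 120
Hence H_5(x) = 32 x^5 - 160 x^3 + 120 x.

H_5(x); series = 32 x^5 - 160 x^3 + 120 x


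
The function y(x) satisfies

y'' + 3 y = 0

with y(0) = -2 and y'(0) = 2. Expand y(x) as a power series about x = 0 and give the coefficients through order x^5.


Ansatz: y(x) = sum_{n>=0} a_n x^n, so y'(x) = sum_{n>=1} n a_n x^(n-1) and y''(x) = sum_{n>=2} n(n-1) a_n x^(n-2).
Substitute into P(x) y'' + Q(x) y' + R(x) y = 0 with P(x) = 1, Q(x) = 0, R(x) = 3, and match powers of x.
Initial conditions: a_0 = -2, a_1 = 2.
Setting the coefficient of each power of x to zero and solving order by order (substituting the coefficients already found):
  x^0: 2 a_2 + 3 a_0 = 0  ->  2 a_2 = -3 a_0 = 6  ->  a_2 = 3
  x^1: 6 a_3 + 3 a_1 = 0  ->  6 a_3 = -3 a_1 = -6  ->  a_3 = -1
  x^2: 12 a_4 + 3 a_2 = 0  ->  12 a_4 = -3 a_2 = -9  ->  a_4 = -3/4
  x^3: 20 a_5 + 3 a_3 = 0  ->  20 a_5 = -3 a_3 = 3  ->  a_5 = 3/20
Truncated series: y(x) = -2 + 2 x + 3 x^2 - x^3 - (3/4) x^4 + (3/20) x^5 + O(x^6).

a_0 = -2; a_1 = 2; a_2 = 3; a_3 = -1; a_4 = -3/4; a_5 = 3/20


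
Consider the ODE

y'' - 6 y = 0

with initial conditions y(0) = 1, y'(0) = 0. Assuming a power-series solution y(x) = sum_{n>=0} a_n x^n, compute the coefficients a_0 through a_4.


Ansatz: y(x) = sum_{n>=0} a_n x^n, so y'(x) = sum_{n>=1} n a_n x^(n-1) and y''(x) = sum_{n>=2} n(n-1) a_n x^(n-2).
Substitute into P(x) y'' + Q(x) y' + R(x) y = 0 with P(x) = 1, Q(x) = 0, R(x) = -6, and match powers of x.
Initial conditions: a_0 = 1, a_1 = 0.
Setting the coefficient of each power of x to zero and solving order by order (substituting the coefficients already found):
  x^0: 2 a_2 - 6 a_0 = 0  ->  2 a_2 = 6 a_0 = 6  ->  a_2 = 3
  x^1: 6 a_3 - 6 a_1 = 0  ->  6 a_3 = 6 a_1 = 0  ->  a_3 = 0
  x^2: 12 a_4 - 6 a_2 = 0  ->  12 a_4 = 6 a_2 = 18  ->  a_4 = 3/2
Truncated series: y(x) = 1 + 3 x^2 + (3/2) x^4 + O(x^5).

a_0 = 1; a_1 = 0; a_2 = 3; a_3 = 0; a_4 = 3/2


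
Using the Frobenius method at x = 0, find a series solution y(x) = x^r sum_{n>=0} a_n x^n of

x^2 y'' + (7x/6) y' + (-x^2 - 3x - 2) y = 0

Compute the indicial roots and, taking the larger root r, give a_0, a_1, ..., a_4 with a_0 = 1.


Write in Frobenius form y'' + (p(x)/x) y' + (q(x)/x^2) y = 0:
  p(x) = 7/6,  q(x) = -x^2 - 3x - 2.
Indicial equation: r(r-1) + (7/6) r + (-2) = 0 -> roots r_1 = 4/3, r_2 = -3/2.
Take r = r_1 = 4/3. Let y(x) = x^r sum_{n>=0} a_n x^n with a_0 = 1.
Substitute y = x^r sum a_n x^n and match x^{r+n}. The recurrence is
  D(n) a_n - 3 a_{n-1} - 1 a_{n-2} = 0,  where D(n) = (r+n)(r+n-1) + (7/6)(r+n) + (-2).
  a_n = [3 a_{n-1} + 1 a_{n-2}] / D(n).
Since the indicial polynomial factors as (r - r_1)(r - r_2), D(n) = (r_1 + n - r_1)(r_1 + n - r_2) = n(n + 17/6).
Evaluating step by step (a_0 = 1):
  n = 1: D(1) = 1(1 + 17/6) = 23/6; numerator = 3(1) = 3; a_1 = (3)/(23/6) = 18/23
  n = 2: D(2) = 2(2 + 17/6) = 29/3; numerator = 3(18/23) + 1(1) = 77/23; a_2 = (77/23)/(29/3) = 231/667
  n = 3: D(3) = 3(3 + 17/6) = 35/2; numerator = 3(231/667) + 1(18/23) = 1215/667; a_3 = (1215/667)/(35/2) = 486/4669
  n = 4: D(4) = 4(4 + 17/6) = 82/3; numerator = 3(486/4669) + 1(231/667) = 3075/4669; a_4 = (3075/4669)/(82/3) = 225/9338

r = 4/3; a_0 = 1; a_1 = 18/23; a_2 = 231/667; a_3 = 486/4669; a_4 = 225/9338


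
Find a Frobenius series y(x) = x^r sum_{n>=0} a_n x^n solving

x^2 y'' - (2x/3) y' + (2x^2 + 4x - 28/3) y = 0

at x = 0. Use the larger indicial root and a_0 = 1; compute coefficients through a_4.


Write in Frobenius form y'' + (p(x)/x) y' + (q(x)/x^2) y = 0:
  p(x) = -2/3,  q(x) = 2x^2 + 4x - 28/3.
Indicial equation: r(r-1) + (-2/3) r + (-28/3) = 0 -> roots r_1 = 4, r_2 = -7/3.
Take r = r_1 = 4. Let y(x) = x^r sum_{n>=0} a_n x^n with a_0 = 1.
Substitute y = x^r sum a_n x^n and match x^{r+n}. The recurrence is
  D(n) a_n + 4 a_{n-1} + 2 a_{n-2} = 0,  where D(n) = (r+n)(r+n-1) + (-2/3)(r+n) + (-28/3).
  a_n = [-4 a_{n-1} - 2 a_{n-2}] / D(n).
Since the indicial polynomial factors as (r - r_1)(r - r_2), D(n) = (r_1 + n - r_1)(r_1 + n - r_2) = n(n + 19/3).
Evaluating step by step (a_0 = 1):
  n = 1: D(1) = 1(1 + 19/3) = 22/3; numerator = -4(1) = -4; a_1 = (-4)/(22/3) = -6/11
  n = 2: D(2) = 2(2 + 19/3) = 50/3; numerator = -4(-6/11) - 2(1) = 2/11; a_2 = (2/11)/(50/3) = 3/275
  n = 3: D(3) = 3(3 + 19/3) = 28; numerator = -4(3/275) - 2(-6/11) = 288/275; a_3 = (288/275)/(28) = 72/1925
  n = 4: D(4) = 4(4 + 19/3) = 124/3; numerator = -4(72/1925) - 2(3/275) = -6/35; a_4 = (-6/35)/(124/3) = -9/2170

r = 4; a_0 = 1; a_1 = -6/11; a_2 = 3/275; a_3 = 72/1925; a_4 = -9/2170


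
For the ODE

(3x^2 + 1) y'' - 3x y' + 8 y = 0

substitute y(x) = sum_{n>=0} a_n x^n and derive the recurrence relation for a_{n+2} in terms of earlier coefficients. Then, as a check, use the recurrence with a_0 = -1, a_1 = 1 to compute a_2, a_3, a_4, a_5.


Substitute y = sum_n a_n x^n.
(1 + 3 x^2) y'' contributes (n+2)(n+1) a_{n+2} + 3 n(n-1) a_n at x^n.
-3 x y'(x) contributes -3 n a_n at x^n.
8 y(x) contributes 8 a_n at x^n.
Matching x^n: (n+2)(n+1) a_{n+2} + (3 n(n-1) - 3 n + 8) a_n = 0.
Thus a_{n+2} = (-3 n(n-1) + 3 n - 8) / ((n+1)(n+2)) * a_n.

Check with a_0 = -1, a_1 = 1 (apply the recurrence for n = 0, 1, 2, 3): a_0 = -1, a_1 = 1, a_2 = 4, a_3 = -5/6, a_4 = -8/3, a_5 = 17/24.

a_(n+2) = (-3 n(n-1) + 3 n - 8) / ((n+1)(n+2)) * a_n; check: a_0 = -1, a_1 = 1, a_2 = 4, a_3 = -5/6, a_4 = -8/3, a_5 = 17/24


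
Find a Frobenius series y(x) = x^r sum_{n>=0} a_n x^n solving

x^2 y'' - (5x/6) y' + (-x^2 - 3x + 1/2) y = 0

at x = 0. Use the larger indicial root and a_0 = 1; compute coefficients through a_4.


Write in Frobenius form y'' + (p(x)/x) y' + (q(x)/x^2) y = 0:
  p(x) = -5/6,  q(x) = -x^2 - 3x + 1/2.
Indicial equation: r(r-1) + (-5/6) r + (1/2) = 0 -> roots r_1 = 3/2, r_2 = 1/3.
Take r = r_1 = 3/2. Let y(x) = x^r sum_{n>=0} a_n x^n with a_0 = 1.
Substitute y = x^r sum a_n x^n and match x^{r+n}. The recurrence is
  D(n) a_n - 3 a_{n-1} - 1 a_{n-2} = 0,  where D(n) = (r+n)(r+n-1) + (-5/6)(r+n) + (1/2).
  a_n = [3 a_{n-1} + 1 a_{n-2}] / D(n).
Since the indicial polynomial factors as (r - r_1)(r - r_2), D(n) = (r_1 + n - r_1)(r_1 + n - r_2) = n(n + 7/6).
Evaluating step by step (a_0 = 1):
  n = 1: D(1) = 1(1 + 7/6) = 13/6; numerator = 3(1) = 3; a_1 = (3)/(13/6) = 18/13
  n = 2: D(2) = 2(2 + 7/6) = 19/3; numerator = 3(18/13) + 1(1) = 67/13; a_2 = (67/13)/(19/3) = 201/247
  n = 3: D(3) = 3(3 + 7/6) = 25/2; numerator = 3(201/247) + 1(18/13) = 945/247; a_3 = (945/247)/(25/2) = 378/1235
  n = 4: D(4) = 4(4 + 7/6) = 62/3; numerator = 3(378/1235) + 1(201/247) = 2139/1235; a_4 = (2139/1235)/(62/3) = 207/2470

r = 3/2; a_0 = 1; a_1 = 18/13; a_2 = 201/247; a_3 = 378/1235; a_4 = 207/2470


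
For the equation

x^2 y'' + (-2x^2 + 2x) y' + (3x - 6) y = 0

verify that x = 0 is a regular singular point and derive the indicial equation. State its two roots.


Divide by x^2 to reach normal form y'' + P_1(x) y' + P_2(x) y = 0 with P_1(x) = -2 + 2/x and P_2(x) = 3/x - 6/x^2.
x = 0 is a singular point because the y'-coefficient -2 + 2/x has a pole at x = 0 and the y-coefficient 3/x - 6/x^2 has a pole at x = 0.
It is a regular singular point because x P_1(x) = p(x) = 2 - 2x and x^2 P_2(x) = q(x) = 3x - 6 are polynomials, hence analytic at x = 0.
p(0) = 2,  q(0) = -6.
Indicial equation: r(r-1) + p(0) r + q(0) = 0, i.e. r^2 + (p(0) - 1) r + q(0) = 0, i.e. r^2 + 1 r - 6 = 0.
Discriminant: (1)^2 - 4(-6) = 25, so r = (-1 ± 5)/2.
Solving: r_1 = 2, r_2 = -3.

indicial: r^2 + 1 r - 6 = 0; roots r_1 = 2, r_2 = -3


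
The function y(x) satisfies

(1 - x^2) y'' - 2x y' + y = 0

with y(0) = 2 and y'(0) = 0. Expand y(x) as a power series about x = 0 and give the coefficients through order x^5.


Ansatz: y(x) = sum_{n>=0} a_n x^n, so y'(x) = sum_{n>=1} n a_n x^(n-1) and y''(x) = sum_{n>=2} n(n-1) a_n x^(n-2).
Substitute into P(x) y'' + Q(x) y' + R(x) y = 0 with P(x) = 1 - x^2, Q(x) = -2x, R(x) = 1, and match powers of x.
Initial conditions: a_0 = 2, a_1 = 0.
Setting the coefficient of each power of x to zero and solving order by order (substituting the coefficients already found):
  x^0: 2 a_2 + a_0 = 0  ->  2 a_2 = -a_0 = -2  ->  a_2 = -1
  x^1: 6 a_3 - a_1 = 0  ->  6 a_3 = a_1 = 0  ->  a_3 = 0
  x^2: 12 a_4 - 5 a_2 = 0  ->  12 a_4 = 5 a_2 = -5  ->  a_4 = -5/12
  x^3: 20 a_5 - 11 a_3 = 0  ->  20 a_5 = 11 a_3 = 0  ->  a_5 = 0
Truncated series: y(x) = 2 - x^2 - (5/12) x^4 + O(x^6).

a_0 = 2; a_1 = 0; a_2 = -1; a_3 = 0; a_4 = -5/12; a_5 = 0


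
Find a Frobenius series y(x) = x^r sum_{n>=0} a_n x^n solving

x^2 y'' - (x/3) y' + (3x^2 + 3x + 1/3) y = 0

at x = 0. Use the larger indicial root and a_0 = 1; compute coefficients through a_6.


Write in Frobenius form y'' + (p(x)/x) y' + (q(x)/x^2) y = 0:
  p(x) = -1/3,  q(x) = 3x^2 + 3x + 1/3.
Indicial equation: r(r-1) + (-1/3) r + (1/3) = 0 -> roots r_1 = 1, r_2 = 1/3.
Take r = r_1 = 1. Let y(x) = x^r sum_{n>=0} a_n x^n with a_0 = 1.
Substitute y = x^r sum a_n x^n and match x^{r+n}. The recurrence is
  D(n) a_n + 3 a_{n-1} + 3 a_{n-2} = 0,  where D(n) = (r+n)(r+n-1) + (-1/3)(r+n) + (1/3).
  a_n = [-3 a_{n-1} - 3 a_{n-2}] / D(n).
Since the indicial polynomial factors as (r - r_1)(r - r_2), D(n) = (r_1 + n - r_1)(r_1 + n - r_2) = n(n + 2/3).
Evaluating step by step (a_0 = 1):
  n = 1: D(1) = 1(1 + 2/3) = 5/3; numerator = -3(1) = -3; a_1 = (-3)/(5/3) = -9/5
  n = 2: D(2) = 2(2 + 2/3) = 16/3; numerator = -3(-9/5) - 3(1) = 12/5; a_2 = (12/5)/(16/3) = 9/20
  n = 3: D(3) = 3(3 + 2/3) = 11; numerator = -3(9/20) - 3(-9/5) = 81/20; a_3 = (81/20)/(11) = 81/220
  n = 4: D(4) = 4(4 + 2/3) = 56/3; numerator = -3(81/220) - 3(9/20) = -27/11; a_4 = (-27/11)/(56/3) = -81/616
  n = 5: D(5) = 5(5 + 2/3) = 85/3; numerator = -3(-81/616) - 3(81/220) = -2187/3080; a_5 = (-2187/3080)/(85/3) = -6561/261800
  n = 6: D(6) = 6(6 + 2/3) = 40; numerator = -3(-6561/261800) - 3(-81/616) = 5589/11900; a_6 = (5589/11900)/(40) = 5589/476000

r = 1; a_0 = 1; a_1 = -9/5; a_2 = 9/20; a_3 = 81/220; a_4 = -81/616; a_5 = -6561/261800; a_6 = 5589/476000


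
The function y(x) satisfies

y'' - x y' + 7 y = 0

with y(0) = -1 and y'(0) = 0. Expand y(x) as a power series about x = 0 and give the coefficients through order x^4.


Ansatz: y(x) = sum_{n>=0} a_n x^n, so y'(x) = sum_{n>=1} n a_n x^(n-1) and y''(x) = sum_{n>=2} n(n-1) a_n x^(n-2).
Substitute into P(x) y'' + Q(x) y' + R(x) y = 0 with P(x) = 1, Q(x) = -x, R(x) = 7, and match powers of x.
Initial conditions: a_0 = -1, a_1 = 0.
Setting the coefficient of each power of x to zero and solving order by order (substituting the coefficients already found):
  x^0: 2 a_2 + 7 a_0 = 0  ->  2 a_2 = -7 a_0 = 7  ->  a_2 = 7/2
  x^1: 6 a_3 + 6 a_1 = 0  ->  6 a_3 = -6 a_1 = 0  ->  a_3 = 0
  x^2: 12 a_4 + 5 a_2 = 0  ->  12 a_4 = -5 a_2 = -35/2  ->  a_4 = -35/24
Truncated series: y(x) = -1 + (7/2) x^2 - (35/24) x^4 + O(x^5).

a_0 = -1; a_1 = 0; a_2 = 7/2; a_3 = 0; a_4 = -35/24


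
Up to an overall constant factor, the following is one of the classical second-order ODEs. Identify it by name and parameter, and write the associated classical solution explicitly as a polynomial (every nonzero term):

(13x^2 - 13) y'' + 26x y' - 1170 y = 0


All three coefficients share the factor -13; dividing through by -13 gives  (1 - x^2) y'' - 2x y' + 90 y = 0.
This matches the Legendre equation (1 - x^2) y'' - 2x y' + n(n+1) y = 0 (note the -2x y' term) with n(n+1) = 90, so n = 9; the polynomial solution is P_9(x).
With y = sum_k a_k x^k, matching x^k gives (k+2)(k+1) a_{k+2} = [k(k+1) - n(n+1)] a_k = (k - 9)(k + 10) a_k. The right side vanishes at k = 9, so the series with the parity of 9 terminates at degree 9.
Standard normalization (P_n(1) = 1): leading coefficient (2n)!/(2^n (n!)^2) = 6402373705728000/(512*131681894400) = 12155/128, so a_9 = 12155/128. Work downward with a_k = (k+1)(k+2) a_{k+2} / ((k - 9)(k + 10)):
  a_7 = (8)(9)(12155/128) / ((7 - 9)(7 + 10)) = (109395/16)/(-34) = -6435/32
  a_5 = (6)(7)(-6435/32) / ((5 - 9)(5 + 10)) = (-135135/16)/(-60) = 9009/64
  a_3 = (4)(5)(9009/64) / ((3 - 9)(3 + 10)) = (45045/16)/(-78) = -1155/32
  a_1 = (2)(3)(-1155/32) / ((1 - 9)(1 + 10)) = (-3465/16)/(-88) = 315/128
Hence P_9(x) = 12155 x^9/128 - 6435 x^7/32 + 9009 x^5/64 - 1155 x^3/32 + 315 x/128.

P_9(x); series = 12155 x^9/128 - 6435 x^7/32 + 9009 x^5/64 - 1155 x^3/32 + 315 x/128


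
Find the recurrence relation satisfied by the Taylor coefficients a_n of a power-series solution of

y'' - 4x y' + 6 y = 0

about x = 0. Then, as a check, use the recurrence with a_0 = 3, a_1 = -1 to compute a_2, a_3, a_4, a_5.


Substitute y = sum_n a_n x^n.
y''(x) has coefficient (n+2)(n+1) a_{n+2} at x^n;
-4 x y'(x) has coefficient -4 n a_n at x^n (shift);
6 y(x) has coefficient 6 a_n at x^n.
Matching x^n: (n+2)(n+1) a_{n+2} + (-4n + 6) a_n = 0.
Thus a_{n+2} = (4n - 6) / ((n+1)(n+2)) * a_n.

Check with a_0 = 3, a_1 = -1 (apply the recurrence for n = 0, 1, 2, 3): a_0 = 3, a_1 = -1, a_2 = -9, a_3 = 1/3, a_4 = -3/2, a_5 = 1/10.

a_(n+2) = (4n - 6) / ((n+1)(n+2)) * a_n; check: a_0 = 3, a_1 = -1, a_2 = -9, a_3 = 1/3, a_4 = -3/2, a_5 = 1/10


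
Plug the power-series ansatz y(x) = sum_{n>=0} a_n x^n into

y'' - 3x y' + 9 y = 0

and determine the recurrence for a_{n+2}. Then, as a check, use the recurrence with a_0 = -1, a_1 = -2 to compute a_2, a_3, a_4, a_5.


Substitute y = sum_n a_n x^n.
y''(x) has coefficient (n+2)(n+1) a_{n+2} at x^n;
-3 x y'(x) has coefficient -3 n a_n at x^n (shift);
9 y(x) has coefficient 9 a_n at x^n.
Matching x^n: (n+2)(n+1) a_{n+2} + (-3n + 9) a_n = 0.
Thus a_{n+2} = (3n - 9) / ((n+1)(n+2)) * a_n.

Check with a_0 = -1, a_1 = -2 (apply the recurrence for n = 0, 1, 2, 3): a_0 = -1, a_1 = -2, a_2 = 9/2, a_3 = 2, a_4 = -9/8, a_5 = 0.

a_(n+2) = (3n - 9) / ((n+1)(n+2)) * a_n; check: a_0 = -1, a_1 = -2, a_2 = 9/2, a_3 = 2, a_4 = -9/8, a_5 = 0


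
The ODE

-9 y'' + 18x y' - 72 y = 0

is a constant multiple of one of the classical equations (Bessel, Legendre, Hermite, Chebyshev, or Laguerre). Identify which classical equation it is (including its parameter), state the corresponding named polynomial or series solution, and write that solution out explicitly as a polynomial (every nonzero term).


All three coefficients share the factor -9; dividing through by -9 gives  y'' - 2x y' + 8 y = 0.
This matches the Hermite equation y'' - 2x y' + 2n y = 0 with 2n = 8, so n = 4; the polynomial solution is H_4(x).
With y = sum_k a_k x^k, matching x^k gives (k+2)(k+1) a_{k+2} = 2(k - n) a_k = 2(k - 4) a_k. The right side vanishes at k = 4, so the series with the parity of 4 terminates at degree 4.
Standard normalization: leading coefficient of H_n is 2^n, so a_4 = 2^4 = 16. Work downward with a_k = (k+1)(k+2) a_{k+2} / (2(k - n)):
  a_2 = (3)(4)(16) / (2(2 - 4)) = 192/(-4) = -48
  a_0 = (1)(2)(-48) / (2(0 - 4)) = -96/(-8) = 12
Hence H_4(x) = 16 x^4 - 48 x^2 + 12.

H_4(x); series = 16 x^4 - 48 x^2 + 12


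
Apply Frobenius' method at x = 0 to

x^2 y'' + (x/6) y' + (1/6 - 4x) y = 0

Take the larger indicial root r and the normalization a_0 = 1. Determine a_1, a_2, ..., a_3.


Write in Frobenius form y'' + (p(x)/x) y' + (q(x)/x^2) y = 0:
  p(x) = 1/6,  q(x) = 1/6 - 4x.
Indicial equation: r(r-1) + (1/6) r + (1/6) = 0 -> roots r_1 = 1/2, r_2 = 1/3.
Take r = r_1 = 1/2. Let y(x) = x^r sum_{n>=0} a_n x^n with a_0 = 1.
Substitute y = x^r sum a_n x^n and match x^{r+n}. The recurrence is
  D(n) a_n - 4 a_{n-1} = 0,  where D(n) = (r+n)(r+n-1) + (1/6)(r+n) + (1/6).
  a_n = 4 / D(n) * a_{n-1}.
Since the indicial polynomial factors as (r - r_1)(r - r_2), D(n) = (r_1 + n - r_1)(r_1 + n - r_2) = n(n + 1/6).
Evaluating step by step (a_0 = 1):
  n = 1: D(1) = 1(1 + 1/6) = 7/6; numerator = 4(1) = 4; a_1 = (4)/(7/6) = 24/7
  n = 2: D(2) = 2(2 + 1/6) = 13/3; numerator = 4(24/7) = 96/7; a_2 = (96/7)/(13/3) = 288/91
  n = 3: D(3) = 3(3 + 1/6) = 19/2; numerator = 4(288/91) = 1152/91; a_3 = (1152/91)/(19/2) = 2304/1729

r = 1/2; a_0 = 1; a_1 = 24/7; a_2 = 288/91; a_3 = 2304/1729


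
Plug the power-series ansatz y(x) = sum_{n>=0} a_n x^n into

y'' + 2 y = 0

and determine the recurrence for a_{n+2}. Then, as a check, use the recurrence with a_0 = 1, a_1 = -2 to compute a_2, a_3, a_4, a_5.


Substitute y = sum_n a_n x^n into y'' + (const) y = 0.
y''(x) = sum_{n>=0} (n+2)(n+1) a_{n+2} x^n.
The ODE becomes sum_n [(n+2)(n+1) a_{n+2} + 2 a_n] x^n = 0.
Setting each coefficient to zero gives the recurrence:
  (n+2)(n+1) a_{n+2} + 2 a_n = 0,
  a_{n+2} = -2 / ((n+1)(n+2)) a_n.

Check with a_0 = 1, a_1 = -2 (apply the recurrence for n = 0, 1, 2, 3): a_0 = 1, a_1 = -2, a_2 = -1, a_3 = 2/3, a_4 = 1/6, a_5 = -1/15.

a_{n+2} = -2/((n+1)(n+2)) * a_n; check: a_0 = 1, a_1 = -2, a_2 = -1, a_3 = 2/3, a_4 = 1/6, a_5 = -1/15


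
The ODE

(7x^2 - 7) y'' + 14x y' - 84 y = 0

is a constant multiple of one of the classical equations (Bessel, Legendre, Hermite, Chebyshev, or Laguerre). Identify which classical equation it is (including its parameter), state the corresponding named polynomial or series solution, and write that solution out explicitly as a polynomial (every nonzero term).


All three coefficients share the factor -7; dividing through by -7 gives  (1 - x^2) y'' - 2x y' + 12 y = 0.
This matches the Legendre equation (1 - x^2) y'' - 2x y' + n(n+1) y = 0 (note the -2x y' term) with n(n+1) = 12, so n = 3; the polynomial solution is P_3(x).
With y = sum_k a_k x^k, matching x^k gives (k+2)(k+1) a_{k+2} = [k(k+1) - n(n+1)] a_k = (k - 3)(k + 4) a_k. The right side vanishes at k = 3, so the series with the parity of 3 terminates at degree 3.
Standard normalization (P_n(1) = 1): leading coefficient (2n)!/(2^n (n!)^2) = 720/(8*36) = 5/2, so a_3 = 5/2. Work downward with a_k = (k+1)(k+2) a_{k+2} / ((k - 3)(k + 4)):
  a_1 = (2)(3)(5/2) / ((1 - 3)(1 + 4)) = 15/(-10) = -3/2
Hence P_3(x) = 5 x^3/2 - 3 x/2.

P_3(x); series = 5 x^3/2 - 3 x/2


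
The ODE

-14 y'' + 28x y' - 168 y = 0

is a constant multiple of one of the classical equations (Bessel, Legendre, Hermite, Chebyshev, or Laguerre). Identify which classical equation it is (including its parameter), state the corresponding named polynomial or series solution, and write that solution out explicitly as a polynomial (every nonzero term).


All three coefficients share the factor -14; dividing through by -14 gives  y'' - 2x y' + 12 y = 0.
This matches the Hermite equation y'' - 2x y' + 2n y = 0 with 2n = 12, so n = 6; the polynomial solution is H_6(x).
With y = sum_k a_k x^k, matching x^k gives (k+2)(k+1) a_{k+2} = 2(k - n) a_k = 2(k - 6) a_k. The right side vanishes at k = 6, so the series with the parity of 6 terminates at degree 6.
Standard normalization: leading coefficient of H_n is 2^n, so a_6 = 2^6 = 64. Work downward with a_k = (k+1)(k+2) a_{k+2} / (2(k - n)):
  a_4 = (5)(6)(64) / (2(4 - 6)) = 1920/(-4) = -480
  a_2 = (3)(4)(-480) / (2(2 - 6)) = -5760/(-8) = 720
  a_0 = (1)(2)(720) / (2(0 - 6)) = 1440/(-12) = -120
Hence H_6(x) = 64 x^6 - 480 x^4 + 720 x^2 - 120.

H_6(x); series = 64 x^6 - 480 x^4 + 720 x^2 - 120


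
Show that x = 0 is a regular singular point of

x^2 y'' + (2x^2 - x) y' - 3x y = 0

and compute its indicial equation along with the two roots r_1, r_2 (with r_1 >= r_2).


Divide by x^2 to reach normal form y'' + P_1(x) y' + P_2(x) y = 0 with P_1(x) = 2 - 1/x and P_2(x) = -3/x.
x = 0 is a singular point because the y'-coefficient 2 - 1/x has a pole at x = 0 and the y-coefficient -3/x has a pole at x = 0.
It is a regular singular point because x P_1(x) = p(x) = 2x - 1 and x^2 P_2(x) = q(x) = -3x are polynomials, hence analytic at x = 0.
p(0) = -1,  q(0) = 0.
Indicial equation: r(r-1) + p(0) r + q(0) = 0, i.e. r^2 + (p(0) - 1) r + q(0) = 0, i.e. r^2 - 2 r = 0.
Discriminant: (-2)^2 - 4(0) = 4, so r = (2 ± 2)/2.
Solving: r_1 = 2, r_2 = 0.

indicial: r^2 - 2 r = 0; roots r_1 = 2, r_2 = 0


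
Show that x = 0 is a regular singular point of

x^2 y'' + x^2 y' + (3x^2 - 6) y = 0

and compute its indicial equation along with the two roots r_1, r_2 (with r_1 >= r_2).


Divide by x^2 to reach normal form y'' + P_1(x) y' + P_2(x) y = 0 with P_1(x) = 1 and P_2(x) = 3 - 6/x^2.
x = 0 is a singular point because the y-coefficient 3 - 6/x^2 has a pole at x = 0.
It is a regular singular point because x P_1(x) = p(x) = x and x^2 P_2(x) = q(x) = 3x^2 - 6 are polynomials, hence analytic at x = 0.
p(0) = 0,  q(0) = -6.
Indicial equation: r(r-1) + p(0) r + q(0) = 0, i.e. r^2 + (p(0) - 1) r + q(0) = 0, i.e. r^2 - 1 r - 6 = 0.
Discriminant: (-1)^2 - 4(-6) = 25, so r = (1 ± 5)/2.
Solving: r_1 = 3, r_2 = -2.

indicial: r^2 - 1 r - 6 = 0; roots r_1 = 3, r_2 = -2


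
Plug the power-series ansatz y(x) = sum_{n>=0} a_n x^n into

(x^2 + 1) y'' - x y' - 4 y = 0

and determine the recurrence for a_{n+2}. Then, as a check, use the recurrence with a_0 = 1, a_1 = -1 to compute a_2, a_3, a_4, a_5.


Substitute y = sum_n a_n x^n.
(1 + 1 x^2) y'' contributes (n+2)(n+1) a_{n+2} + n(n-1) a_n at x^n.
-x y'(x) contributes -n a_n at x^n.
-4 y(x) contributes -4 a_n at x^n.
Matching x^n: (n+2)(n+1) a_{n+2} + (n(n-1) - n - 4) a_n = 0.
Thus a_{n+2} = (-n(n-1) + n + 4) / ((n+1)(n+2)) * a_n.

Check with a_0 = 1, a_1 = -1 (apply the recurrence for n = 0, 1, 2, 3): a_0 = 1, a_1 = -1, a_2 = 2, a_3 = -5/6, a_4 = 2/3, a_5 = -1/24.

a_(n+2) = (-n(n-1) + n + 4) / ((n+1)(n+2)) * a_n; check: a_0 = 1, a_1 = -1, a_2 = 2, a_3 = -5/6, a_4 = 2/3, a_5 = -1/24


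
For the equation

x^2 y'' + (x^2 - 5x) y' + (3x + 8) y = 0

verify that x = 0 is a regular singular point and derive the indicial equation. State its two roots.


Divide by x^2 to reach normal form y'' + P_1(x) y' + P_2(x) y = 0 with P_1(x) = 1 - 5/x and P_2(x) = 3/x + 8/x^2.
x = 0 is a singular point because the y'-coefficient 1 - 5/x has a pole at x = 0 and the y-coefficient 3/x + 8/x^2 has a pole at x = 0.
It is a regular singular point because x P_1(x) = p(x) = x - 5 and x^2 P_2(x) = q(x) = 3x + 8 are polynomials, hence analytic at x = 0.
p(0) = -5,  q(0) = 8.
Indicial equation: r(r-1) + p(0) r + q(0) = 0, i.e. r^2 + (p(0) - 1) r + q(0) = 0, i.e. r^2 - 6 r + 8 = 0.
Discriminant: (-6)^2 - 4(8) = 4, so r = (6 ± 2)/2.
Solving: r_1 = 4, r_2 = 2.

indicial: r^2 - 6 r + 8 = 0; roots r_1 = 4, r_2 = 2
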